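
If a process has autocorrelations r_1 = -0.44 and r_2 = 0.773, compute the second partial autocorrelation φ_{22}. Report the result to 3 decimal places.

φ_{22} = (r_2 − r_1²) / (1 − r_1²)
r_1² = (-0.44)² = 0.1936
Numerator = 0.773 − 0.1936 = 0.5794; denominator = 1 − 0.1936 = 0.8064
φ_{22} = 0.5794 / 0.8064 = 0.719

0.719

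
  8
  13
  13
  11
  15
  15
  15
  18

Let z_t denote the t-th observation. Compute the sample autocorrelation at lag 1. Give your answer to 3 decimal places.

Mean z̄ = (8 + 13 + 13 + 11 + 15 + 15 + 15 + 18)/8 = 13.5000
Deviations from mean: -5.5000, -0.5000, -0.5000, -2.5000, 1.5000, 1.5000, 1.5000, 4.5000
Numerator Σ_{t=1}^{7}(z_t−z̄)(z_{t+1}−z̄) = 11.7500
Denominator Σ(z_t−z̄)² = 64.0000
r_1 = 11.7500 / 64.0000 = 0.184

0.184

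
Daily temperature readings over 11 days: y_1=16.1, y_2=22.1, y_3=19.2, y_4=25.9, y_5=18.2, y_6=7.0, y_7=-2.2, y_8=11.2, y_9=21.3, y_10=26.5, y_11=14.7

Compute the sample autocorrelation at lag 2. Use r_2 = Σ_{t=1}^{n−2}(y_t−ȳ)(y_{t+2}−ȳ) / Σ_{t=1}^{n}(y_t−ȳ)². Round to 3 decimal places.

Mean ȳ = (16.1 + 22.1 + 19.2 + 25.9 + 18.2 + 7.0 − 2.2 + 11.2 + 21.3 + 26.5 + 14.7)/11 = 16.3636
Numerator Σ_{t=1}^{9}(y_t−ȳ)(y_{t+2}−ȳ) = -168.0590
Denominator Σ(y_t−ȳ)² = 724.1655
r_2 = -168.0590 / 724.1655 = -0.232

-0.232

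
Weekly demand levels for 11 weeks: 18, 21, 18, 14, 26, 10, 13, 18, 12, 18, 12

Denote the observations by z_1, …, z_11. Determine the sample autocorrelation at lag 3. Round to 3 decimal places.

0.314

Mean z̄ = (18 + 21 + 18 + 14 + 26 + 10 + 13 + 18 + 12 + 18 + 12)/11 = 16.3636
Numerator Σ_{t=1}^{8}(z_t−z̄)(z_{t+3}−z̄) = 69.2397
Denominator Σ(z_t−z̄)² = 220.5455
r_3 = 69.2397 / 220.5455 = 0.314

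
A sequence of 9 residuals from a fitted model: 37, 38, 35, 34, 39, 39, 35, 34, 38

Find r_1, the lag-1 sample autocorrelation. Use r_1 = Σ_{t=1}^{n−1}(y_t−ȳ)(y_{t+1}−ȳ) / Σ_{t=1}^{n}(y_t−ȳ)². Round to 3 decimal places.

Mean ȳ = (37 + 38 + 35 + 34 + 39 + 39 + 35 + 34 + 38)/9 = 36.5556
Numerator Σ_{t=1}^{8}(y_t−ȳ)(y_{t+1}−ȳ) = -1.4198
Denominator Σ(y_t−ȳ)² = 34.2222
r_1 = -1.4198 / 34.2222 = -0.041

-0.041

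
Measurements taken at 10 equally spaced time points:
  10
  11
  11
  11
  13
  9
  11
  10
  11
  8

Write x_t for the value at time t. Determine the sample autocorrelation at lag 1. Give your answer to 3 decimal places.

Mean x̄ = (10 + 11 + 11 + 11 + 13 + 9 + 11 + 10 + 11 + 8)/10 = 10.5000
Numerator Σ_{t=1}^{9}(x_t−x̄)(x_{t+1}−x̄) = -4.7500
Denominator Σ(x_t−x̄)² = 16.5000
r_1 = -4.7500 / 16.5000 = -0.288

-0.288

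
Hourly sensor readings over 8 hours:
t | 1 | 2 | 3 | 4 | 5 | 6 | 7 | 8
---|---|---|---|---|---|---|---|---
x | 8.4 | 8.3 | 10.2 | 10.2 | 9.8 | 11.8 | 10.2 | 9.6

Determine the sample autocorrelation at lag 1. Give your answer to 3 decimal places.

0.270

Mean x̄ = (8.4 + 8.3 + 10.2 + 10.2 + 9.8 + 11.8 + 10.2 + 9.6)/8 = 9.8125
Deviations from mean: -1.4125, -1.5125, 0.3875, 0.3875, -0.0125, 1.9875, 0.3875, -0.2125
Numerator Σ_{t=1}^{7}(x_t−x̄)(x_{t+1}−x̄) = 2.3586
Denominator Σ(x_t−x̄)² = 8.7288
r_1 = 2.3586 / 8.7288 = 0.270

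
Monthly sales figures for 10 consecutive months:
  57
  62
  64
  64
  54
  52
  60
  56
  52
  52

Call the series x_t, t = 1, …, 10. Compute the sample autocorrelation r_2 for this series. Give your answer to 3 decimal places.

-0.174

Mean x̄ = (57 + 62 + 64 + 64 + 54 + 52 + 60 + 56 + 52 + 52)/10 = 57.3000
Numerator Σ_{t=1}^{8}(x_t−x̄)(x_{t+2}−x̄) = -37.5800
Denominator Σ(x_t−x̄)² = 216.1000
r_2 = -37.5800 / 216.1000 = -0.174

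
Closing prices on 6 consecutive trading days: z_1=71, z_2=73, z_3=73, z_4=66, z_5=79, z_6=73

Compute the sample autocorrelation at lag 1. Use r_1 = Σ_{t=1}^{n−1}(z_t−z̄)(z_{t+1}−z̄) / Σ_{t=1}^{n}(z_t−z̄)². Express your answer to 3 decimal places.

-0.489

Mean z̄ = (71 + 73 + 73 + 66 + 79 + 73)/6 = 72.5000
Σ(z_t−z̄)(z_{t+1}−z̄) = (-0.7500) + (0.2500) + (-3.2500) + (-42.2500) + (3.2500) = -42.7500
Denominator Σ(z_t−z̄)² = 87.5000
r_1 = -42.7500 / 87.5000 = -0.489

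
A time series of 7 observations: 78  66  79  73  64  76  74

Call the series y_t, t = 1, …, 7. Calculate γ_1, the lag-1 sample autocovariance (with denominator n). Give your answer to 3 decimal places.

Mean ȳ = (78 + 66 + 79 + 73 + 64 + 76 + 74)/7 = 72.8571
Deviations: 5.1429, -6.8571, 6.1429, 0.1429, -8.8571, 3.1429, 1.1429
Σ_{t=1}^{6}(y_t−ȳ)(y_{t+1}−ȳ) = -102.0204
γ_1 = -102.0204 / 7 = -14.574

-14.574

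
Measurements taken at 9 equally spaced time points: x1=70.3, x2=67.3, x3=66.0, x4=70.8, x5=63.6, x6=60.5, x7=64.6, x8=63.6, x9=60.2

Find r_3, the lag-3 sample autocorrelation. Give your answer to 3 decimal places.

Mean x̄ = (70.3 + 67.3 + 66.0 + 70.8 + 63.6 + 60.5 + 64.6 + 63.6 + 60.2)/9 = 65.2111
Σ(x_t−x̄)(x_{t+3}−x̄) = (28.4412) + (-3.3654) + (-3.7165) + (-3.4154) + (2.5957) + (23.6079) = 44.1474
Denominator Σ(x_t−x̄)² = 114.9889
r_3 = 44.1474 / 114.9889 = 0.384

0.384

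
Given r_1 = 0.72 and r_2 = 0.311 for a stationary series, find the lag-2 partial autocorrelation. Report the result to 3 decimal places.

φ_{22} = (r_2 − r_1²) / (1 − r_1²)
r_1² = (0.72)² = 0.5184
Numerator = 0.311 − 0.5184 = -0.2074; denominator = 1 − 0.5184 = 0.4816
φ_{22} = -0.2074 / 0.4816 = -0.431

-0.431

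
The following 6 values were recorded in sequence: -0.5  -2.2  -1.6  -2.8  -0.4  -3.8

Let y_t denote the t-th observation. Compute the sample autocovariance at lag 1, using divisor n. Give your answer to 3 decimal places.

-0.832

Mean ȳ = (-0.5 − 2.2 − 1.6 − 2.8 − 0.4 − 3.8)/6 = -1.8833
Deviations: 1.3833, -0.3167, 0.2833, -0.9167, 1.4833, -1.9167
Σ_{t=1}^{5}(y_t−ȳ)(y_{t+1}−ȳ) = -4.9903
γ_1 = -4.9903 / 6 = -0.832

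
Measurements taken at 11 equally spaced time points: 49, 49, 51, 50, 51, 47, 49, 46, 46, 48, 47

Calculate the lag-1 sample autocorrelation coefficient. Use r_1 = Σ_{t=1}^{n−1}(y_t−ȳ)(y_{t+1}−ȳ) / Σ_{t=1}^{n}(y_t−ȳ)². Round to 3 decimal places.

0.352

Mean ȳ = (49 + 49 + 51 + 50 + 51 + 47 + 49 + 46 + 46 + 48 + 47)/11 = 48.4545
Numerator Σ_{t=1}^{10}(y_t−ȳ)(y_{t+1}−ȳ) = 11.5207
Denominator Σ(y_t−ȳ)² = 32.7273
r_1 = 11.5207 / 32.7273 = 0.352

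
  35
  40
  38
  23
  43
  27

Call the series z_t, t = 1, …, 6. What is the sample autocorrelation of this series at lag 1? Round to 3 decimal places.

Mean z̄ = (35 + 40 + 38 + 23 + 43 + 27)/6 = 34.3333
Deviations from mean: 0.6667, 5.6667, 3.6667, -11.3333, 8.6667, -7.3333
Numerator Σ_{t=1}^{5}(z_t−z̄)(z_{t+1}−z̄) = -178.7778
Denominator Σ(z_t−z̄)² = 303.3333
r_1 = -178.7778 / 303.3333 = -0.589

-0.589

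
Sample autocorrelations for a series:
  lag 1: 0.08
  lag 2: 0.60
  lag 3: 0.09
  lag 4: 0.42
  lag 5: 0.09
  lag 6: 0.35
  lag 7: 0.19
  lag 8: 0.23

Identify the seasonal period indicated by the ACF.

The largest autocorrelation is r_2 = 0.60, with weaker echoes at lags 4 (0.42), 6 (0.35) and 8 (0.23); the remaining lags stay at or below 0.19.
The dominant spike at lag 2 indicates a seasonal period of 2.

2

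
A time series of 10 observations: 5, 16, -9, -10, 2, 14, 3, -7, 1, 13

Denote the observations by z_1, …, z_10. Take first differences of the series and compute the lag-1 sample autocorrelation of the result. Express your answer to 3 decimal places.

-0.077

First differences Δz: 11, -25, -1, 12, 12, -11, -10, 8, 12
Mean of differences = 0.8889
Numerator Σ(Δz_t−Δz̄)(Δz_{t+1}−Δz̄) = -111.4568
Denominator Σ(Δz_t−Δz̄)² = 1456.8889
r_1(Δz) = -111.4568 / 1456.8889 = -0.077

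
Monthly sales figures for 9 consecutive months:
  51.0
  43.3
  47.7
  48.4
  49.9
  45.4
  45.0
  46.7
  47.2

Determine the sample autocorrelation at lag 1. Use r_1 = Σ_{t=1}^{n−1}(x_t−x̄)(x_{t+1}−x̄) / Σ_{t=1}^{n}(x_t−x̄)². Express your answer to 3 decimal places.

-0.273

Mean x̄ = (51.0 + 43.3 + 47.7 + 48.4 + 49.9 + 45.4 + 45.0 + 46.7 + 47.2)/9 = 47.1778
Numerator Σ_{t=1}^{8}(x_t−x̄)(x_{t+1}−x̄) = -12.8194
Denominator Σ(x_t−x̄)² = 46.9556
r_1 = -12.8194 / 46.9556 = -0.273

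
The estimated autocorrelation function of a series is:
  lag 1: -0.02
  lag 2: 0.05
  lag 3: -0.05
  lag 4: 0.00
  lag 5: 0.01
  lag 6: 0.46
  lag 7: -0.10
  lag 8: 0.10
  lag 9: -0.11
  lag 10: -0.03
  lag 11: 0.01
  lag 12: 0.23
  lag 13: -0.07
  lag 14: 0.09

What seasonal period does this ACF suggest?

The largest autocorrelation is r_6 = 0.46, with a weaker echo at lag 12 (0.23); the remaining lags stay at or below 0.10.
The dominant spike at lag 6 indicates a seasonal period of 6.

6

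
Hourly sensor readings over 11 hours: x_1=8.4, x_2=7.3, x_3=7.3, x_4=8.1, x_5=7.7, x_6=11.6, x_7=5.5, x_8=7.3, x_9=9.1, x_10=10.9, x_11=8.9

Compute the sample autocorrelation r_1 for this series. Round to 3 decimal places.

-0.147

Mean x̄ = (8.4 + 7.3 + 7.3 + 8.1 + 7.7 + 11.6 + 5.5 + 7.3 + 9.1 + 10.9 + 8.9)/11 = 8.3727
Numerator Σ_{t=1}^{10}(x_t−x̄)(x_{t+1}−x̄) = -4.3726
Denominator Σ(x_t−x̄)² = 29.8418
r_1 = -4.3726 / 29.8418 = -0.147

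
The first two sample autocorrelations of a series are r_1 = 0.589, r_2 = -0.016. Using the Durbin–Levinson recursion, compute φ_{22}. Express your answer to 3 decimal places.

-0.556

φ_{22} = (r_2 − r_1²) / (1 − r_1²)
r_1² = (0.589)² = 0.346921
Numerator = -0.016 − 0.3469 = -0.3629; denominator = 1 − 0.3469 = 0.6531
φ_{22} = -0.3629 / 0.6531 = -0.556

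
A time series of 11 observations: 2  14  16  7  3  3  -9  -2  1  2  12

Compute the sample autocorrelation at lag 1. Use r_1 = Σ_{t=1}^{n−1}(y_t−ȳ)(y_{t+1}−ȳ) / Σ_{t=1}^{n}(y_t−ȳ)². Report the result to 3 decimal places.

0.433

Mean ȳ = (2 + 14 + 16 + 7 + 3 + 3 − 9 − 2 + 1 + 2 + 12)/11 = 4.4545
Numerator Σ_{t=1}^{10}(y_t−ȳ)(y_{t+1}−ȳ) = 233.2479
Denominator Σ(y_t−ȳ)² = 538.7273
r_1 = 233.2479 / 538.7273 = 0.433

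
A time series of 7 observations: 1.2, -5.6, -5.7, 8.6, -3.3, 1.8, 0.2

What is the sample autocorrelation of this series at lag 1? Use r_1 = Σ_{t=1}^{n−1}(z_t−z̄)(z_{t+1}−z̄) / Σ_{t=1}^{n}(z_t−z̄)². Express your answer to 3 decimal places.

-0.391

Mean z̄ = (1.2 − 5.6 − 5.7 + 8.6 − 3.3 + 1.8 + 0.2)/7 = -0.4000
Deviations from mean: 1.6000, -5.2000, -5.3000, 9.0000, -2.9000, 2.2000, 0.6000
Σ(z_t−z̄)(z_{t+1}−z̄) = (-8.3200) + (27.5600) + (-47.7000) + (-26.1000) + (-6.3800) + (1.3200) = -59.6200
Denominator Σ(z_t−z̄)² = 152.3000
r_1 = -59.6200 / 152.3000 = -0.391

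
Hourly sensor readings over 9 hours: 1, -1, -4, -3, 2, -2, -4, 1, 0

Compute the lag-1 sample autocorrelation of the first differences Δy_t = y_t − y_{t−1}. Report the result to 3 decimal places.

-0.221

First differences Δy: -2, -3, 1, 5, -4, -2, 5, -1
Mean of differences = -0.1250
Numerator Σ(Δy_t−Δȳ)(Δy_{t+1}−Δȳ) = -18.7656
Denominator Σ(Δy_t−Δȳ)² = 84.8750
r_1(Δy) = -18.7656 / 84.8750 = -0.221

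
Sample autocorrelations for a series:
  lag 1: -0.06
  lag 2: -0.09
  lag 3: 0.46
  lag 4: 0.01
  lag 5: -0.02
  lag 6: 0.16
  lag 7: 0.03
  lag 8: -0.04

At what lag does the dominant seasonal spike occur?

3

The largest autocorrelation is r_3 = 0.46, with a weaker echo at lag 6 (0.16); the remaining lags stay at or below 0.03.
The dominant spike at lag 3 indicates a seasonal period of 3.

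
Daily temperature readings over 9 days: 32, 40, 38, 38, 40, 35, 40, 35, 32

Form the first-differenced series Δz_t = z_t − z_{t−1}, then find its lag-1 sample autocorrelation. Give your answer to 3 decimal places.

-0.391

First differences Δz: 8, -2, 0, 2, -5, 5, -5, -3
Mean of differences = 0.0000
Numerator Σ(Δz_t−Δz̄)(Δz_{t+1}−Δz̄) = -61.0000
Denominator Σ(Δz_t−Δz̄)² = 156.0000
r_1(Δz) = -61.0000 / 156.0000 = -0.391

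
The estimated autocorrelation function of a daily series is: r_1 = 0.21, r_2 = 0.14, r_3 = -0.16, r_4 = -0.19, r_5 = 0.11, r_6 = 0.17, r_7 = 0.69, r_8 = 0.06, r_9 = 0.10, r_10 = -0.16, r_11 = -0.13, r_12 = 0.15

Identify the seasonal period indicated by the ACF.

7

The largest autocorrelation is r_7 = 0.69; the remaining lags stay at or below 0.21. The elevated value at lag 1 (0.21), dropping to 0.14 at lag 2, reflects decaying short-term dependence rather than seasonality.
The dominant spike at lag 7 indicates a seasonal period of 7.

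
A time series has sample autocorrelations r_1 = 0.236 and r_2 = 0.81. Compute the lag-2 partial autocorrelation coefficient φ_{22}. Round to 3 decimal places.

0.799

φ_{22} = (r_2 − r_1²) / (1 − r_1²)
r_1² = (0.236)² = 0.055696
Numerator = 0.81 − 0.0557 = 0.7543; denominator = 1 − 0.0557 = 0.9443
φ_{22} = 0.7543 / 0.9443 = 0.799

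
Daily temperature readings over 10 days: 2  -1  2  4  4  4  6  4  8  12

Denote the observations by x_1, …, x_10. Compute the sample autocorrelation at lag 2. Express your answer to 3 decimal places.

0.100

Mean x̄ = (2 − 1 + 2 + 4 + 4 + 4 + 6 + 4 + 8 + 12)/10 = 4.5000
Numerator Σ_{t=1}^{8}(x_t−x̄)(x_{t+2}−x̄) = 11.5000
Denominator Σ(x_t−x̄)² = 114.5000
r_2 = 11.5000 / 114.5000 = 0.100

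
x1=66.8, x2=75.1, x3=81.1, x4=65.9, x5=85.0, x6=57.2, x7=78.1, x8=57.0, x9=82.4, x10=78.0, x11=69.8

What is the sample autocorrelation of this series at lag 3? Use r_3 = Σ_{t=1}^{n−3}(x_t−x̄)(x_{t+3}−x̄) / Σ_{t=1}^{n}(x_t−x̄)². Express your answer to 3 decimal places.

-0.391

Mean x̄ = (66.8 + 75.1 + 81.1 + 65.9 + 85.0 + 57.2 + 78.1 + 57.0 + 82.4 + 78.0 + 69.8)/11 = 72.4000
Numerator Σ_{t=1}^{8}(x_t−x̄)(x_{t+3}−x̄) = -372.9500
Denominator Σ(x_t−x̄)² = 954.1600
r_3 = -372.9500 / 954.1600 = -0.391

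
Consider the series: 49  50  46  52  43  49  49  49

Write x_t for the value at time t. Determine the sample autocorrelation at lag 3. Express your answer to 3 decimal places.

-0.174

Mean x̄ = (49 + 50 + 46 + 52 + 43 + 49 + 49 + 49)/8 = 48.3750
Deviations from mean: 0.6250, 1.6250, -2.3750, 3.6250, -5.3750, 0.6250, 0.6250, 0.6250
Σ(x_t−x̄)(x_{t+3}−x̄) = (2.2656) + (-8.7344) + (-1.4844) + (2.2656) + (-3.3594) = -9.0469
Denominator Σ(x_t−x̄)² = 51.8750
r_3 = -9.0469 / 51.8750 = -0.174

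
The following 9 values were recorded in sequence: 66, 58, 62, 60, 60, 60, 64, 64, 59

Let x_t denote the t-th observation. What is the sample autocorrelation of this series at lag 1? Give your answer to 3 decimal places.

-0.303

Mean x̄ = (66 + 58 + 62 + 60 + 60 + 60 + 64 + 64 + 59)/9 = 61.4444
Numerator Σ_{t=1}^{8}(x_t−x̄)(x_{t+1}−x̄) = -17.6420
Denominator Σ(x_t−x̄)² = 58.2222
r_1 = -17.6420 / 58.2222 = -0.303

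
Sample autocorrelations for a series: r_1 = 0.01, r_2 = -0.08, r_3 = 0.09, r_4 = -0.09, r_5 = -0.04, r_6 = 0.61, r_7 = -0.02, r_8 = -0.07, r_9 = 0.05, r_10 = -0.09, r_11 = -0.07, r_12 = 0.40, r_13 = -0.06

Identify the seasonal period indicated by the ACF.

The largest autocorrelation is r_6 = 0.61, with a weaker echo at lag 12 (0.40); the remaining lags stay at or below 0.09.
The dominant spike at lag 6 indicates a seasonal period of 6.

6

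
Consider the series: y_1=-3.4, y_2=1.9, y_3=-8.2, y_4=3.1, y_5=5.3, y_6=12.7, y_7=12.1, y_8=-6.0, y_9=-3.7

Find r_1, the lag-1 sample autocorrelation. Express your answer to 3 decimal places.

0.230

Mean ȳ = (-3.4 + 1.9 − 8.2 + 3.1 + 5.3 + 12.7 + 12.1 − 6.0 − 3.7)/9 = 1.5333
Numerator Σ_{t=1}^{8}(y_t−ȳ)(y_{t+1}−ȳ) = 105.1522
Denominator Σ(y_t−ȳ)² = 456.3400
r_1 = 105.1522 / 456.3400 = 0.230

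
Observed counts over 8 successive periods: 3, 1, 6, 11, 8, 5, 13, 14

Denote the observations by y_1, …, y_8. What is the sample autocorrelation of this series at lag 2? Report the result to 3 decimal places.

Mean ȳ = (3 + 1 + 6 + 11 + 8 + 5 + 13 + 14)/8 = 7.6250
Deviations from mean: -4.6250, -6.6250, -1.6250, 3.3750, 0.3750, -2.6250, 5.3750, 6.3750
Σ(y_t−ȳ)(y_{t+2}−ȳ) = (7.5156) + (-22.3594) + (-0.6094) + (-8.8594) + (2.0156) + (-16.7344) = -39.0313
Denominator Σ(y_t−ȳ)² = 155.8750
r_2 = -39.0313 / 155.8750 = -0.250

-0.250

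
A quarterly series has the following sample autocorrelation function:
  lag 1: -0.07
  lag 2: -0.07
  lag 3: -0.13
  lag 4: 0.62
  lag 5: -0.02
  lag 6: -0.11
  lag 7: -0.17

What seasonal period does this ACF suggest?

4

The largest autocorrelation is r_4 = 0.62; the remaining lags stay at or below -0.02.
The dominant spike at lag 4 indicates a seasonal period of 4.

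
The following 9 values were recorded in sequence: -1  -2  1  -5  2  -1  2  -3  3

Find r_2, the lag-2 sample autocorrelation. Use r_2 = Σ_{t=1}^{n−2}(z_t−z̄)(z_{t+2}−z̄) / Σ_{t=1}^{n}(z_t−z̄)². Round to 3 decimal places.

Mean z̄ = (-1 − 2 + 1 − 5 + 2 − 1 + 2 − 3 + 3)/9 = -0.4444
Numerator Σ_{t=1}^{7}(z_t−z̄)(z_{t+2}−z̄) = 28.1605
Denominator Σ(z_t−z̄)² = 56.2222
r_2 = 28.1605 / 56.2222 = 0.501

0.501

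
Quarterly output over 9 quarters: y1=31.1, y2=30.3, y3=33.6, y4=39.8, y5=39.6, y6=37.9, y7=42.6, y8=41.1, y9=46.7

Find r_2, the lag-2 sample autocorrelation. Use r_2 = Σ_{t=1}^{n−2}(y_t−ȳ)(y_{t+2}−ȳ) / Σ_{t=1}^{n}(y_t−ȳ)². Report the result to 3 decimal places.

0.235

Mean ȳ = (31.1 + 30.3 + 33.6 + 39.8 + 39.6 + 37.9 + 42.6 + 41.1 + 46.7)/9 = 38.0778
Numerator Σ_{t=1}^{7}(y_t−ȳ)(y_{t+2}−ȳ) = 56.0657
Denominator Σ(y_t−ȳ)² = 238.4756
r_2 = 56.0657 / 238.4756 = 0.235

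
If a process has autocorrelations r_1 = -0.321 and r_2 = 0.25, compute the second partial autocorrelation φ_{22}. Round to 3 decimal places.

φ_{22} = (r_2 − r_1²) / (1 − r_1²)
r_1² = (-0.321)² = 0.103041
Numerator = 0.25 − 0.1030 = 0.1470; denominator = 1 − 0.1030 = 0.8970
φ_{22} = 0.1470 / 0.8970 = 0.164

0.164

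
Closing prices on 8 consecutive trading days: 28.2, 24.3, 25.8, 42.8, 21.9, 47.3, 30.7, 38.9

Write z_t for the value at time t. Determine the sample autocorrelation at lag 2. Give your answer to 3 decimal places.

0.460

Mean z̄ = (28.2 + 24.3 + 25.8 + 42.8 + 21.9 + 47.3 + 30.7 + 38.9)/8 = 32.4875
Σ(z_t−z̄)(z_{t+2}−z̄) = (28.6727) + (-84.4336) + (70.8039) + (152.7539) + (18.9252) + (94.9852) = 281.7072
Denominator Σ(z_t−z̄)² = 612.3088
r_2 = 281.7072 / 612.3088 = 0.460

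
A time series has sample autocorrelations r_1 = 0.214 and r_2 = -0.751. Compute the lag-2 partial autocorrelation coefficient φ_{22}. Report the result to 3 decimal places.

-0.835

φ_{22} = (r_2 − r_1²) / (1 − r_1²)
r_1² = (0.214)² = 0.045796
Numerator = -0.751 − 0.0458 = -0.7968; denominator = 1 − 0.0458 = 0.9542
φ_{22} = -0.7968 / 0.9542 = -0.835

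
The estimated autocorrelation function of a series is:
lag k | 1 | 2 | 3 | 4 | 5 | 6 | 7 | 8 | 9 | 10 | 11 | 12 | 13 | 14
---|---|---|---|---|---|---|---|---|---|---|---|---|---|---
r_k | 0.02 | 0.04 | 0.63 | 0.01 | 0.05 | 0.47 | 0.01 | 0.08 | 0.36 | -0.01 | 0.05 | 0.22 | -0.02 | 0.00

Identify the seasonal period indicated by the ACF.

The largest autocorrelation is r_3 = 0.63, with weaker echoes at lags 6 (0.47), 9 (0.36) and 12 (0.22); the remaining lags stay at or below 0.08.
The dominant spike at lag 3 indicates a seasonal period of 3.

3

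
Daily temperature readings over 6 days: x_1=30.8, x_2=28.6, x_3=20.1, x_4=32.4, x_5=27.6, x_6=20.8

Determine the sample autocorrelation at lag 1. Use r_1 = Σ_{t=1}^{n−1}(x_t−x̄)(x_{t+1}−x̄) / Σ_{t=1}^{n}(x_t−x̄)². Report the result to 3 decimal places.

Mean x̄ = (30.8 + 28.6 + 20.1 + 32.4 + 27.6 + 20.8)/6 = 26.7167
Numerator Σ_{t=1}^{5}(x_t−x̄)(x_{t+1}−x̄) = -42.5819
Denominator Σ(x_t−x̄)² = 132.0883
r_1 = -42.5819 / 132.0883 = -0.322

-0.322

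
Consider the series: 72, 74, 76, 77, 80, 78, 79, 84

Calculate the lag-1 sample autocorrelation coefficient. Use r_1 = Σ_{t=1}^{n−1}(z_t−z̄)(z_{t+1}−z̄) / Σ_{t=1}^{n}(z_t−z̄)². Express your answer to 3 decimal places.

Mean z̄ = (72 + 74 + 76 + 77 + 80 + 78 + 79 + 84)/8 = 77.5000
Deviations from mean: -5.5000, -3.5000, -1.5000, -0.5000, 2.5000, 0.5000, 1.5000, 6.5000
Σ(z_t−z̄)(z_{t+1}−z̄) = (19.2500) + (5.2500) + (0.7500) + (-1.2500) + (1.2500) + (0.7500) + (9.7500) = 35.7500
Denominator Σ(z_t−z̄)² = 96.0000
r_1 = 35.7500 / 96.0000 = 0.372

0.372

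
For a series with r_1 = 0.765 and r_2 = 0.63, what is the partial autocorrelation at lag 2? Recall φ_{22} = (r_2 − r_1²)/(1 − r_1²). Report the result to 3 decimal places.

φ_{22} = (r_2 − r_1²) / (1 − r_1²)
r_1² = (0.765)² = 0.585225
Numerator = 0.63 − 0.5852 = 0.0448; denominator = 1 − 0.5852 = 0.4148
φ_{22} = 0.0448 / 0.4148 = 0.108

0.108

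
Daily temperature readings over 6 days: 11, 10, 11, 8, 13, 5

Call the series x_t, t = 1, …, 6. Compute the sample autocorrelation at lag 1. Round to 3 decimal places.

Mean x̄ = (11 + 10 + 11 + 8 + 13 + 5)/6 = 9.6667
Numerator Σ_{t=1}^{5}(x_t−x̄)(x_{t+1}−x̄) = -22.4444
Denominator Σ(x_t−x̄)² = 39.3333
r_1 = -22.4444 / 39.3333 = -0.571

-0.571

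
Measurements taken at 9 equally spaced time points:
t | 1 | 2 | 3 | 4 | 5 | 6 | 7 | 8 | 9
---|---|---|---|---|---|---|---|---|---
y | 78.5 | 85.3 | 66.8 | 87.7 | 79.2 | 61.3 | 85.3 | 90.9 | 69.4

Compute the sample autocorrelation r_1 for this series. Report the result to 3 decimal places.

-0.398

Mean ȳ = (78.5 + 85.3 + 66.8 + 87.7 + 79.2 + 61.3 + 85.3 + 90.9 + 69.4)/9 = 78.2667
Numerator Σ_{t=1}^{8}(y_t−ȳ)(y_{t+1}−ȳ) = -336.7011
Denominator Σ(y_t−ȳ)² = 846.4200
r_1 = -336.7011 / 846.4200 = -0.398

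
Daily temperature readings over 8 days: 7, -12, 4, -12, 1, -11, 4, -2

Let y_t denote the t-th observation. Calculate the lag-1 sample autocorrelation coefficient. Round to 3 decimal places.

Mean ȳ = (7 − 12 + 4 − 12 + 1 − 11 + 4 − 2)/8 = -2.6250
Deviations from mean: 9.6250, -9.3750, 6.6250, -9.3750, 3.6250, -8.3750, 6.6250, 0.6250
Numerator Σ_{t=1}^{7}(y_t−ȳ)(y_{t+1}−ȳ) = -330.1406
Denominator Σ(y_t−ȳ)² = 439.8750
r_1 = -330.1406 / 439.8750 = -0.751

-0.751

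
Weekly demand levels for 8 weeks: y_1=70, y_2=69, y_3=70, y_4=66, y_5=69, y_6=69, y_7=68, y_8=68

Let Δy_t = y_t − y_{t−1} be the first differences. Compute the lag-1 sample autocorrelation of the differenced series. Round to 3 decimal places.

First differences Δy: -1, 1, -4, 3, 0, -1, 0
Mean of differences = -0.2857
Numerator Σ(Δy_t−Δȳ)(Δy_{t+1}−Δȳ) = -17.3673
Denominator Σ(Δy_t−Δȳ)² = 27.4286
r_1(Δy) = -17.3673 / 27.4286 = -0.633

-0.633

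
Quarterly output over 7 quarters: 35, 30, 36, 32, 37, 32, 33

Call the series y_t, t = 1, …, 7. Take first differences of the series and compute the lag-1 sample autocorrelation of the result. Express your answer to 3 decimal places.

First differences Δy: -5, 6, -4, 5, -5, 1
Mean of differences = -0.3333
Numerator Σ(Δy_t−Δȳ)(Δy_{t+1}−Δȳ) = -103.4444
Denominator Σ(Δy_t−Δȳ)² = 127.3333
r_1(Δy) = -103.4444 / 127.3333 = -0.812

-0.812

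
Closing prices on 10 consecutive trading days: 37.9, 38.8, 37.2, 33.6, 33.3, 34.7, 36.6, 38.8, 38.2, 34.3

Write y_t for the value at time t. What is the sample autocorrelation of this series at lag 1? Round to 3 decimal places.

0.422

Mean ȳ = (37.9 + 38.8 + 37.2 + 33.6 + 33.3 + 34.7 + 36.6 + 38.8 + 38.2 + 34.3)/10 = 36.3400
Numerator Σ_{t=1}^{9}(y_t−ȳ)(y_{t+1}−ȳ) = 17.9064
Denominator Σ(y_t−ȳ)² = 42.4040
r_1 = 17.9064 / 42.4040 = 0.422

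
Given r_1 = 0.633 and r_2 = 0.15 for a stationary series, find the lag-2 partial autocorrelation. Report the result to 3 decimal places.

-0.418

φ_{22} = (r_2 − r_1²) / (1 − r_1²)
r_1² = (0.633)² = 0.400689
Numerator = 0.15 − 0.4007 = -0.2507; denominator = 1 − 0.4007 = 0.5993
φ_{22} = -0.2507 / 0.5993 = -0.418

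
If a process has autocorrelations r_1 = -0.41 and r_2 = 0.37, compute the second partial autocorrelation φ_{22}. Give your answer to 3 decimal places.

φ_{22} = (r_2 − r_1²) / (1 − r_1²)
r_1² = (-0.41)² = 0.1681
Numerator = 0.37 − 0.1681 = 0.2019; denominator = 1 − 0.1681 = 0.8319
φ_{22} = 0.2019 / 0.8319 = 0.243

0.243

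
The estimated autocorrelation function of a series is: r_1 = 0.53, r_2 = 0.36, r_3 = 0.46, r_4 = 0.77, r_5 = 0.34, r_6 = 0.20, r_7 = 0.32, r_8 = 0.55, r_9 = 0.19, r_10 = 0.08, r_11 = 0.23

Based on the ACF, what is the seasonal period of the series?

The largest autocorrelation is r_4 = 0.77, with a weaker echo at lag 8 (0.55); the remaining lags stay at or below 0.53. The elevated value at lag 1 (0.53), dropping to 0.36 at lag 2, reflects decaying short-term dependence rather than seasonality.
The dominant spike at lag 4 indicates a seasonal period of 4.

4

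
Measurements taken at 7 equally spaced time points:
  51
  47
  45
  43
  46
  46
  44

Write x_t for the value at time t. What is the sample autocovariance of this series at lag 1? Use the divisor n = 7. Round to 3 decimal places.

1.000

Mean x̄ = (51 + 47 + 45 + 43 + 46 + 46 + 44)/7 = 46.0000
Σ_{t=1}^{6}(x_t−x̄)(x_{t+1}−x̄) = 7.0000
γ_1 = 7.0000 / 7 = 1.000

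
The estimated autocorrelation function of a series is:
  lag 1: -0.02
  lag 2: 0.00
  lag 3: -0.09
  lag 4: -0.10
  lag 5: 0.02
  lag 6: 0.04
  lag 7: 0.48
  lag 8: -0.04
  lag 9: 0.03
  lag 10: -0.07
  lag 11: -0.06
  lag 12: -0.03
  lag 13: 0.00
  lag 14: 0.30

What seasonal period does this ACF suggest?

7

The largest autocorrelation is r_7 = 0.48, with a weaker echo at lag 14 (0.30); the remaining lags stay at or below 0.04.
The dominant spike at lag 7 indicates a seasonal period of 7.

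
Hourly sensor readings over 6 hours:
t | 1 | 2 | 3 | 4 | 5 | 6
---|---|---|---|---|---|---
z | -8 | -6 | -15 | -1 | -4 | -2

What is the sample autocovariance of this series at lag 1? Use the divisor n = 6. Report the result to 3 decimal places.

-4.500

Mean z̄ = (-8 − 6 − 15 − 1 − 4 − 2)/6 = -6.0000
Σ_{t=1}^{5}(z_t−z̄)(z_{t+1}−z̄) = -27.0000
γ_1 = -27.0000 / 6 = -4.500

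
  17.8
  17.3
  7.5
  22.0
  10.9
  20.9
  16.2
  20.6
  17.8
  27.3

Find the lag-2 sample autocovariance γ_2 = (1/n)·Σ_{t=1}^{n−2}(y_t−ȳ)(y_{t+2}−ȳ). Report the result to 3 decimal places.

Mean ȳ = (17.8 + 17.3 + 7.5 + 22.0 + 10.9 + 20.9 + 16.2 + 20.6 + 17.8 + 27.3)/10 = 17.8300
Σ_{t=1}^{8}(y_t−ȳ)(y_{t+2}−ȳ) = 128.5692
γ_2 = 128.5692 / 10 = 12.857

12.857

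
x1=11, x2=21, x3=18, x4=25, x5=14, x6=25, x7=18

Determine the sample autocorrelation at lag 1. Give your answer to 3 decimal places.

Mean x̄ = (11 + 21 + 18 + 25 + 14 + 25 + 18)/7 = 18.8571
Deviations from mean: -7.8571, 2.1429, -0.8571, 6.1429, -4.8571, 6.1429, -0.8571
Numerator Σ_{t=1}^{6}(x_t−x̄)(x_{t+1}−x̄) = -88.8776
Denominator Σ(x_t−x̄)² = 166.8571
r_1 = -88.8776 / 166.8571 = -0.533

-0.533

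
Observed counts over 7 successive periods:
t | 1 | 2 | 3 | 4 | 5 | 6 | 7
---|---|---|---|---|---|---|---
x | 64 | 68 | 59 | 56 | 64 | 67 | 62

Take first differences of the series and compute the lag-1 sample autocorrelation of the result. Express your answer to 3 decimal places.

-0.120

First differences Δx: 4, -9, -3, 8, 3, -5
Mean of differences = -0.3333
Numerator Σ(Δx_t−Δx̄)(Δx_{t+1}−Δx̄) = -24.4444
Denominator Σ(Δx_t−Δx̄)² = 203.3333
r_1(Δx) = -24.4444 / 203.3333 = -0.120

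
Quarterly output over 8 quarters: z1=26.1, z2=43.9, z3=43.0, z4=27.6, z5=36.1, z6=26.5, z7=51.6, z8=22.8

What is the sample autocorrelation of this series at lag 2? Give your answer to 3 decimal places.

0.070

Mean z̄ = (26.1 + 43.9 + 43.0 + 27.6 + 36.1 + 26.5 + 51.6 + 22.8)/8 = 34.7000
Deviations from mean: -8.6000, 9.2000, 8.3000, -7.1000, 1.4000, -8.2000, 16.9000, -11.9000
Σ(z_t−z̄)(z_{t+2}−z̄) = (-71.3800) + (-65.3200) + (11.6200) + (58.2200) + (23.6600) + (97.5800) = 54.3800
Denominator Σ(z_t−z̄)² = 774.3200
r_2 = 54.3800 / 774.3200 = 0.070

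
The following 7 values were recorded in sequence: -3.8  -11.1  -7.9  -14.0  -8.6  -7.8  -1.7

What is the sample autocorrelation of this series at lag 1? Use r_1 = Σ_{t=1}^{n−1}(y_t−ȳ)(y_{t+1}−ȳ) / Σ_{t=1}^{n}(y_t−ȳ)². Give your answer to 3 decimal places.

-0.075

Mean ȳ = (-3.8 − 11.1 − 7.9 − 14.0 − 8.6 − 7.8 − 1.7)/7 = -7.8429
Deviations from mean: 4.0429, -3.2571, -0.0571, -6.1571, -0.7571, 0.0429, 6.1429
Numerator Σ_{t=1}^{6}(y_t−ȳ)(y_{t+1}−ȳ) = -7.7376
Denominator Σ(y_t−ȳ)² = 103.1771
r_1 = -7.7376 / 103.1771 = -0.075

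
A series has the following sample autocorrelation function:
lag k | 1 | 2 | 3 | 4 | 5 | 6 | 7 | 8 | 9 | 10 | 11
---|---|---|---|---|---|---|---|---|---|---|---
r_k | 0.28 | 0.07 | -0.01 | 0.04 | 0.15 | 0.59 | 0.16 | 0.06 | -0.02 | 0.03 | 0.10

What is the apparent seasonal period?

6

The largest autocorrelation is r_6 = 0.59; the remaining lags stay at or below 0.28. The elevated value at lag 1 (0.28), dropping to 0.07 at lag 2, reflects decaying short-term dependence rather than seasonality.
The dominant spike at lag 6 indicates a seasonal period of 6.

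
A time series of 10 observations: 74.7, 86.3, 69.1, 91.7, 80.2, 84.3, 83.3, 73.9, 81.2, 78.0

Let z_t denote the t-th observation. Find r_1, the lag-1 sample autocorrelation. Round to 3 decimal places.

-0.620

Mean z̄ = (74.7 + 86.3 + 69.1 + 91.7 + 80.2 + 84.3 + 83.3 + 73.9 + 81.2 + 78.0)/10 = 80.2700
Numerator Σ_{t=1}^{9}(z_t−z̄)(z_{t+1}−z̄) = -244.8229
Denominator Σ(z_t−z̄)² = 394.8210
r_1 = -244.8229 / 394.8210 = -0.620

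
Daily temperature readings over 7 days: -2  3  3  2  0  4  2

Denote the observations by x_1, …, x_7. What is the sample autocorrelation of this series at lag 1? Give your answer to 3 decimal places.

-0.256

Mean x̄ = (-2 + 3 + 3 + 2 + 0 + 4 + 2)/7 = 1.7143
Numerator Σ_{t=1}^{6}(x_t−x̄)(x_{t+1}−x̄) = -6.5102
Denominator Σ(x_t−x̄)² = 25.4286
r_1 = -6.5102 / 25.4286 = -0.256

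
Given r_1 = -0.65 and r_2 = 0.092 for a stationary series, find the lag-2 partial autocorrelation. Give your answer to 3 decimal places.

φ_{22} = (r_2 − r_1²) / (1 − r_1²)
r_1² = (-0.65)² = 0.4225
Numerator = 0.092 − 0.4225 = -0.3305; denominator = 1 − 0.4225 = 0.5775
φ_{22} = -0.3305 / 0.5775 = -0.572

-0.572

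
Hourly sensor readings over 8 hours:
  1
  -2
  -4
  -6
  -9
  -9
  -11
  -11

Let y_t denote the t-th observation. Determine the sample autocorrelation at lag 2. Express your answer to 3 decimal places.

0.267

Mean ȳ = (1 − 2 − 4 − 6 − 9 − 9 − 11 − 11)/8 = -6.3750
Deviations from mean: 7.3750, 4.3750, 2.3750, 0.3750, -2.6250, -2.6250, -4.6250, -4.6250
Σ(y_t−ȳ)(y_{t+2}−ȳ) = (17.5156) + (1.6406) + (-6.2344) + (-0.9844) + (12.1406) + (12.1406) = 36.2188
Denominator Σ(y_t−ȳ)² = 135.8750
r_2 = 36.2188 / 135.8750 = 0.267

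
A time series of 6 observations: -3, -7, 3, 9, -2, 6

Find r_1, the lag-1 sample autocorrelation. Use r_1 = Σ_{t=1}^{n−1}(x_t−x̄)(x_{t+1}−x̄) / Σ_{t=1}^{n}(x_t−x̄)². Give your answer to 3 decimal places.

Mean x̄ = (-3 − 7 + 3 + 9 − 2 + 6)/6 = 1.0000
Deviations from mean: -4.0000, -8.0000, 2.0000, 8.0000, -3.0000, 5.0000
Numerator Σ_{t=1}^{5}(x_t−x̄)(x_{t+1}−x̄) = -7.0000
Denominator Σ(x_t−x̄)² = 182.0000
r_1 = -7.0000 / 182.0000 = -0.038

-0.038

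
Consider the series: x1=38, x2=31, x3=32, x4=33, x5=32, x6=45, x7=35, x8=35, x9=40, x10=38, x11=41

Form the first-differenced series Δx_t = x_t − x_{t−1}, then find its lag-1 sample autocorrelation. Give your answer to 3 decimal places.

First differences Δx: -7, 1, 1, -1, 13, -10, 0, 5, -2, 3
Mean of differences = 0.3000
Numerator Σ(Δx_t−Δx̄)(Δx_{t+1}−Δx̄) = -168.1900
Denominator Σ(Δx_t−Δx̄)² = 358.1000
r_1(Δx) = -168.1900 / 358.1000 = -0.470

-0.470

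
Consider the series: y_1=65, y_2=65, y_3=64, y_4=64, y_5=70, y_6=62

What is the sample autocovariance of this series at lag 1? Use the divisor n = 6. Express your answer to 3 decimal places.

Mean ȳ = (65 + 65 + 64 + 64 + 70 + 62)/6 = 65.0000
Deviations: 0.0000, 0.0000, -1.0000, -1.0000, 5.0000, -3.0000
Σ_{t=1}^{5}(y_t−ȳ)(y_{t+1}−ȳ) = -19.0000
γ_1 = -19.0000 / 6 = -3.167

-3.167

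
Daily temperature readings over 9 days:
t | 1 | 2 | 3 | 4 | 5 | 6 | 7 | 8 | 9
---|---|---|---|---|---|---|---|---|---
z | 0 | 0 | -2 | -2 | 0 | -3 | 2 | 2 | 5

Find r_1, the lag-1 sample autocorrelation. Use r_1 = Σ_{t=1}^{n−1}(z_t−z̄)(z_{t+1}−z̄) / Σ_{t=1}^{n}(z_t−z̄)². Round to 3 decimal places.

Mean z̄ = (0 + 0 − 2 − 2 + 0 − 3 + 2 + 2 + 5)/9 = 0.2222
Numerator Σ_{t=1}^{8}(z_t−z̄)(z_{t+1}−z̄) = 12.6173
Denominator Σ(z_t−z̄)² = 49.5556
r_1 = 12.6173 / 49.5556 = 0.255

0.255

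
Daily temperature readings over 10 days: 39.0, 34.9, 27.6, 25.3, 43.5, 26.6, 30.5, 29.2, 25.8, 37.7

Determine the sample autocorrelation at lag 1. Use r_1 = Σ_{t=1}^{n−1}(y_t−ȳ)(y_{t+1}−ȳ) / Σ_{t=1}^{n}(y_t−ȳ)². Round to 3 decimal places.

-0.296

Mean ȳ = (39.0 + 34.9 + 27.6 + 25.3 + 43.5 + 26.6 + 30.5 + 29.2 + 25.8 + 37.7)/10 = 32.0100
Numerator Σ_{t=1}^{9}(y_t−ȳ)(y_{t+1}−ȳ) = -107.6841
Denominator Σ(y_t−ȳ)² = 364.0890
r_1 = -107.6841 / 364.0890 = -0.296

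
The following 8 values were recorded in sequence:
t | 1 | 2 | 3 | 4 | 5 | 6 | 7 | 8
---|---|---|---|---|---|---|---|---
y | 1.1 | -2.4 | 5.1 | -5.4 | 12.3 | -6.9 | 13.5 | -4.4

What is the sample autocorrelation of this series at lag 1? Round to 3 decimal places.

Mean ȳ = (1.1 − 2.4 + 5.1 − 5.4 + 12.3 − 6.9 + 13.5 − 4.4)/8 = 1.6125
Deviations from mean: -0.5125, -4.0125, 3.4875, -7.0125, 10.6875, -8.5125, 11.8875, -6.0125
Σ(y_t−ȳ)(y_{t+1}−ȳ) = (2.0564) + (-13.9936) + (-24.4561) + (-74.9461) + (-90.9773) + (-101.1923) + (-71.4736) = -374.9827
Denominator Σ(y_t−ȳ)² = 441.8488
r_1 = -374.9827 / 441.8488 = -0.849

-0.849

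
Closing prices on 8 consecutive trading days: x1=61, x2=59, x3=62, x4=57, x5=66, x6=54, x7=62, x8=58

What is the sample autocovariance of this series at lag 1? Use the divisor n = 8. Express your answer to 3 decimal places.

Mean x̄ = (61 + 59 + 62 + 57 + 66 + 54 + 62 + 58)/8 = 59.8750
Σ_{t=1}^{7}(x_t−x̄)(x_{t+1}−x̄) = -79.0156
γ_1 = -79.0156 / 8 = -9.877

-9.877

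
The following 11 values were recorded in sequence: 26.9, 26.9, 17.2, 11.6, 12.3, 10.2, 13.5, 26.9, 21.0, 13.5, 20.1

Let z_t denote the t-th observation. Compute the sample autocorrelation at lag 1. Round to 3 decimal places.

Mean z̄ = (26.9 + 26.9 + 17.2 + 11.6 + 12.3 + 10.2 + 13.5 + 26.9 + 21.0 + 13.5 + 20.1)/11 = 18.1909
Numerator Σ_{t=1}^{10}(z_t−z̄)(z_{t+1}−z̄) = 158.6126
Denominator Σ(z_t−z̄)² = 426.0691
r_1 = 158.6126 / 426.0691 = 0.372

0.372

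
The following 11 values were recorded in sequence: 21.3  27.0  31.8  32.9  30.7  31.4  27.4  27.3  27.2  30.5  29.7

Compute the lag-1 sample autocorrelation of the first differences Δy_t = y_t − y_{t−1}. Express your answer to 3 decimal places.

First differences Δy: 5.7, 4.8, 1.1, -2.2, 0.7, -4.0, -0.1, -0.1, 3.3, -0.8
Mean of differences = 0.8400
Numerator Σ(Δy_t−Δȳ)(Δy_{t+1}−Δȳ) = 19.6744
Denominator Σ(Δy_t−Δȳ)² = 82.5640
r_1(Δy) = 19.6744 / 82.5640 = 0.238

0.238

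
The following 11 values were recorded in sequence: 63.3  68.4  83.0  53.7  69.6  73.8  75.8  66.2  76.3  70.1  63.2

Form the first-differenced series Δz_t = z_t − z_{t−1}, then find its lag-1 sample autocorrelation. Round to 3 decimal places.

-0.533

First differences Δz: 5.1, 14.6, -29.3, 15.9, 4.2, 2.0, -9.6, 10.1, -6.2, -6.9
Mean of differences = -0.0100
Numerator Σ(Δz_t−Δz̄)(Δz_{t+1}−Δz̄) = -879.9931
Denominator Σ(Δz_t−Δz̄)² = 1652.3290
r_1(Δz) = -879.9931 / 1652.3290 = -0.533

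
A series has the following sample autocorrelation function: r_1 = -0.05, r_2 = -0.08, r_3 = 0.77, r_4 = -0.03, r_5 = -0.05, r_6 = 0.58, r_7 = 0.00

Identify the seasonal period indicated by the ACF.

3

The largest autocorrelation is r_3 = 0.77, with a weaker echo at lag 6 (0.58); the remaining lags stay at or below 0.00.
The dominant spike at lag 3 indicates a seasonal period of 3.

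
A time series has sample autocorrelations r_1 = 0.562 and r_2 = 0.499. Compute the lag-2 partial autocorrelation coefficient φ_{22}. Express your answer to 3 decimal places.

φ_{22} = (r_2 − r_1²) / (1 − r_1²)
r_1² = (0.562)² = 0.315844
Numerator = 0.499 − 0.3158 = 0.1832; denominator = 1 − 0.3158 = 0.6842
φ_{22} = 0.1832 / 0.6842 = 0.268

0.268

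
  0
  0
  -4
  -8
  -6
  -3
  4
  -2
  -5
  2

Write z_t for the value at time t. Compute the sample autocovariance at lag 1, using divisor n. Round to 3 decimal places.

Mean z̄ = (0 + 0 − 4 − 8 − 6 − 3 + 4 − 2 − 5 + 2)/10 = -2.2000
Σ_{t=1}^{9}(z_t−z̄)(z_{t+1}−z̄) = 20.3600
γ_1 = 20.3600 / 10 = 2.036

2.036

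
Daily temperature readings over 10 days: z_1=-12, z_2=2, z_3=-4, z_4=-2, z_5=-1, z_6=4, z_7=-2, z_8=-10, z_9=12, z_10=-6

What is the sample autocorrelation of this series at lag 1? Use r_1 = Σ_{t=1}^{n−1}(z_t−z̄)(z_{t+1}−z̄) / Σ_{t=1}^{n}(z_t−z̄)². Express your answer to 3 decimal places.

Mean z̄ = (-12 + 2 − 4 − 2 − 1 + 4 − 2 − 10 + 12 − 6)/10 = -1.9000
Numerator Σ_{t=1}^{9}(z_t−z̄)(z_{t+1}−z̄) = -211.5100
Denominator Σ(z_t−z̄)² = 432.9000
r_1 = -211.5100 / 432.9000 = -0.489

-0.489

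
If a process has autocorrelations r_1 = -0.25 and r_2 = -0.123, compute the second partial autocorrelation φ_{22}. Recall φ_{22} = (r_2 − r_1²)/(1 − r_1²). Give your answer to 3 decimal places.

φ_{22} = (r_2 − r_1²) / (1 − r_1²)
r_1² = (-0.25)² = 0.0625
Numerator = -0.123 − 0.0625 = -0.1855; denominator = 1 − 0.0625 = 0.9375
φ_{22} = -0.1855 / 0.9375 = -0.198

-0.198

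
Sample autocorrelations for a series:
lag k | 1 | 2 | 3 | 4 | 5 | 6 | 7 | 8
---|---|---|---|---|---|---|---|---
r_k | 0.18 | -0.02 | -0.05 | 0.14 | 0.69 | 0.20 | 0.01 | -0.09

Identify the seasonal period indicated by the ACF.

5

The largest autocorrelation is r_5 = 0.69; the remaining lags stay at or below 0.20.
The dominant spike at lag 5 indicates a seasonal period of 5.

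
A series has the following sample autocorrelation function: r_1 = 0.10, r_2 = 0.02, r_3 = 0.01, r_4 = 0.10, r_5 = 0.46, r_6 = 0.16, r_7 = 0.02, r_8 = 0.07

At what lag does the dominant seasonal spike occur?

The largest autocorrelation is r_5 = 0.46; the remaining lags stay at or below 0.16.
The dominant spike at lag 5 indicates a seasonal period of 5.

5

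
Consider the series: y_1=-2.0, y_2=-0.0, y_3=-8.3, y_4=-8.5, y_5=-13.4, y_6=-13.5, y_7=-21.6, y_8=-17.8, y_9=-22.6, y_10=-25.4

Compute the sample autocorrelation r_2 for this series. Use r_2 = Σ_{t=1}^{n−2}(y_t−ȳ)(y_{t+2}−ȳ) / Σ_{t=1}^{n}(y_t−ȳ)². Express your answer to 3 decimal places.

0.374

Mean ȳ = (-2.0 − 0.0 − 8.3 − 8.5 − 13.4 − 13.5 − 21.6 − 17.8 − 22.6 − 25.4)/10 = -13.3100
Numerator Σ_{t=1}^{8}(y_t−ȳ)(y_{t+2}−ȳ) = 252.2168
Denominator Σ(y_t−ȳ)² = 674.7090
r_2 = 252.2168 / 674.7090 = 0.374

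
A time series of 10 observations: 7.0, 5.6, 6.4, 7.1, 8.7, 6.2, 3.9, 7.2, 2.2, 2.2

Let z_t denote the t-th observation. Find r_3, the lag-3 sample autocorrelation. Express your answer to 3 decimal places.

Mean z̄ = (7.0 + 5.6 + 6.4 + 7.1 + 8.7 + 6.2 + 3.9 + 7.2 + 2.2 + 2.2)/10 = 5.6500
Σ(z_t−z̄)(z_{t+3}−z̄) = (1.9575) + (-0.1525) + (0.4125) + (-2.5375) + (4.7275) + (-1.8975) + (6.0375) = 8.5475
Denominator Σ(z_t−z̄)² = 43.3650
r_3 = 8.5475 / 43.3650 = 0.197

0.197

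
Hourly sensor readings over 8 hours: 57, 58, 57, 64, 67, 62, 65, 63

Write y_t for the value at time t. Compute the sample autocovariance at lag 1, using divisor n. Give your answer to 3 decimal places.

Mean ȳ = (57 + 58 + 57 + 64 + 67 + 62 + 65 + 63)/8 = 61.6250
Σ_{t=1}^{7}(y_t−ȳ)(y_{t+1}−ȳ) = 43.2344
γ_1 = 43.2344 / 8 = 5.404

5.404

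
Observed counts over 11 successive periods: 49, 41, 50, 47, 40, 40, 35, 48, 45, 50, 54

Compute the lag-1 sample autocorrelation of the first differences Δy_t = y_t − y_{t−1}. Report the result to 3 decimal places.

First differences Δy: -8, 9, -3, -7, 0, -5, 13, -3, 5, 4
Mean of differences = 0.5000
Numerator Σ(Δy_t−Δȳ)(Δy_{t+1}−Δȳ) = -181.7500
Denominator Σ(Δy_t−Δȳ)² = 444.5000
r_1(Δy) = -181.7500 / 444.5000 = -0.409

-0.409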